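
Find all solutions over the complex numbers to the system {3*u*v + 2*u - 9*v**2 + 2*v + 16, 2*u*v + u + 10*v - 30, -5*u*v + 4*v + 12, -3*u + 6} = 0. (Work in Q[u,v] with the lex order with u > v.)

Compute a lex Gröbner basis by Buchberger's algorithm.
f_1 = 3*u*v + 2*u - 9*v**2 + 2*v + 16, LT = u*v.
f_2 = 2*u*v + u + 10*v - 30, LT = u*v.
f_3 = -5*u*v + 4*v + 12, LT = u*v.
f_4 = -3*u + 6, LT = u.

S(f_1,f_2): lcm = u*v. S = 1/6*u - 3*v**2 - 13/3*v + 61/3.
  reduce S modulo (f_1, f_2, f_3, f_4):
  remainder -3*v**2 - 13/3*v + 62/3 ≠ 0; add h_5 = -3*v**2 - 13/3*v + 62/3 to the basis.

S(f_1,f_3): lcm = u*v. S = 2/3*u - 3*v**2 + 22/15*v + 116/15.
  reduce S modulo (f_1, f_2, f_3, f_4, h_5):
  remainder 29/5*v - 58/5 ≠ 0; add h_6 = 29/5*v - 58/5 to the basis.

The other S-polynomials (S(f_1,f_4), S(f_2,f_3), S(f_2,f_4), S(f_3,f_4), S(f_1,h_5), S(f_2,h_5), S(f_3,h_5), S(f_4,h_5), S(f_1,h_6), S(f_2,h_6), S(f_3,h_6), S(f_4,h_6), S(h_5,h_6)) all reduce to 0 modulo the current basis, so we have a Gröbner basis.
Inter-reduce: drop elements whose leading term is divisible by another's, tail-reduce, and make monic.
Reduced Gröbner basis: {u - 2, v - 2}.

Elimination: the polynomial v - 2 lies in the elimination ideal for v, so v ∈ {2}. For each such v, the remaining basis elements (now univariate) give the rest of the solution.
  v = 2: the earlier basis element becomes u - 2 = 0, giving u = 2 — point (2, 2).

{(2, 2)}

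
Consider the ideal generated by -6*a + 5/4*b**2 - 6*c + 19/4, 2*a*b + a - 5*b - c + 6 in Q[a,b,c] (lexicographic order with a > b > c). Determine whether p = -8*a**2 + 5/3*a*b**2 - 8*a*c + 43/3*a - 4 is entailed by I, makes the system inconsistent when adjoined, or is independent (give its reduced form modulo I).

First compute the reduced Gröbner basis of I by Buchberger's algorithm.
f_1 = -6*a + 5/4*b**2 - 6*c + 19/4, LT = a.
f_2 = 2*a*b + a - 5*b - c + 6, LT = a*b.

S(f_1,f_2): lcm = a*b. S = -1/2*a - 5/24*b**3 + b*c + 41/24*b + 1/2*c - 3.
  reduce S modulo (f_1, f_2):
  remainder -5/24*b**3 - 5/48*b**2 + b*c + 41/24*b + c - 163/48 ≠ 0; add h_3 = -5/24*b**3 - 5/48*b**2 + b*c + 41/24*b + c - 163/48 to the basis.

The other S-polynomials (S(f_1,h_3), S(f_2,h_3)) all reduce to 0 modulo the current basis, so we have a Gröbner basis.
Inter-reduce: drop elements whose leading term is divisible by another's, tail-reduce, and make monic.
Reduced Gröbner basis: {a - 5/24*b**2 + c - 19/24, b**3 + 1/2*b**2 - 24/5*b*c - 41/5*b - 24/5*c + 163/10}.
Label its elements g_1 = a - 5/24*b**2 + c - 19/24, g_2 = b**3 + 1/2*b**2 - 24/5*b*c - 41/5*b - 24/5*c + 163/10.

Reduce p = -8*a**2 + 5/3*a*b**2 - 8*a*c + 43/3*a - 4 modulo G:
  leading term a**2: subtract (-8*a)·g_1 from -8*a**2 + 5/3*a*b**2 - 8*a*c + 43/3*a - 4 → 8*a - 4
  leading term a: subtract (8)·g_1 from 8*a - 4 → 5/3*b**2 - 8*c + 7/3
  leading term b**2: no divisor's leading term divides it; move 5/3*b**2 to the remainder.
  leading term c: no divisor's leading term divides it; move -8*c to the remainder.
  leading term 1: no divisor's leading term divides it; move 7/3 to the remainder.
  normal form = 5/3*b**2 - 8*c + 7/3.
The normal form is nonzero, so p ∉ I. Since p minus its normal form lies in I, I + (p) = I + (r) where r = 5/3*b**2 - 8*c + 7/3; decide whether this ideal is the whole ring.
Run Buchberger on G together with r (pairs among the g_i already reduce to 0 since G is a Gröbner basis):
g_1 = a - 5/24*b**2 + c - 19/24, LT = a.
g_2 = b**3 + 1/2*b**2 - 24/5*b*c - 41/5*b - 24/5*c + 163/10, LT = b**3.
r = 5/3*b**2 - 8*c + 7/3, LT = b**2.

S(g_2,r): lcm = b**3. S = 1/2*b**2 - 48/5*b - 24/5*c + 163/10.
  reduce S modulo (g_1, g_2, r):
  remainder -48/5*b - 12/5*c + 78/5 ≠ 0; add m_4 = -48/5*b - 12/5*c + 78/5 to the basis.

S(r,m_4): lcm = b**2. S = -1/4*b*c + 13/8*b - 24/5*c + 7/5.
  reduce S modulo (g_1, g_2, r, m_4):
  remainder 1/16*c**2 - 449/80*c + 1293/320 ≠ 0; add m_5 = 1/16*c**2 - 449/80*c + 1293/320 to the basis.

The other S-polynomials (S(g_1,g_2), S(g_1,r), S(g_1,m_4), S(g_2,m_4), S(g_1,m_5), S(g_2,m_5), S(r,m_5), S(m_4,m_5)) all reduce to 0 modulo the current basis, so we have a Gröbner basis.
Inter-reduce: drop elements whose leading term is divisible by another's, tail-reduce, and make monic.
Reduced Gröbner basis: {a - 1/2, b + 1/4*c - 13/8, c**2 - 449/5*c + 1293/20}.
The reduced Gröbner basis of I + (p) is {a - 1/2, b + 1/4*c - 13/8, c**2 - 449/5*c + 1293/20} ≠ {1}, a proper ideal, so the enlarged system stays consistent: p is independent of I, with normal form 5/3*b**2 - 8*c + 7/3.

-8*a**2 + 5/3*a*b**2 - 8*a*c + 43/3*a - 4 is independent of I; its normal form modulo I is 5/3*b**2 - 8*c + 7/3.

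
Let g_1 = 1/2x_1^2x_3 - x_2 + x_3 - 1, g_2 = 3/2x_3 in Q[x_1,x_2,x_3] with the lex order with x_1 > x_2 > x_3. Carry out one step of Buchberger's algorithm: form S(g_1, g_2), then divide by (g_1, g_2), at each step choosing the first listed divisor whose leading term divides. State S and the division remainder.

S(g_1, g_2) = -2x_2 + 2x_3 - 2; remainder on division = -2x_2 - 2.

lcm(LM(g_1), LM(g_2)) = x_1^2x_3.
S = (lcm/LT(g_1))·g_1 − (lcm/LT(g_2))·g_2 = -2x_2 + 2x_3 - 2.
Reduce S modulo (g_1, g_2) in that order:
  leading term x_2: no divisor's leading term divides it; move -2x_2 to the remainder.
  leading term x_3: subtract (4/3)·g_2 from 2x_3 - 2 → -2
  leading term 1: no divisor's leading term divides it; move -2 to the remainder.
The remainder -2x_2 - 2 is nonzero, so it would be added as the next basis element.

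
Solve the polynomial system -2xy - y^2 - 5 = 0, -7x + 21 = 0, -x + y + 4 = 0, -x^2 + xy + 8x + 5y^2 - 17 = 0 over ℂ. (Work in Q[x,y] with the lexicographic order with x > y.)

Compute a lex Gröbner basis by Buchberger's algorithm.
f_1 = -2xy - y^2 - 5, LT = xy.
f_2 = -7x + 21, LT = x.
f_3 = -x + y + 4, LT = x.
f_4 = -x^2 + xy + 8x + 5y^2 - 17, LT = x^2.

S(f_1,f_2): lcm = xy. S = 1/2y^2 + 3y + 5/2.
  reduce S modulo (f_1, f_2, f_3, f_4):
  remainder 1/2y^2 + 3y + 5/2 ≠ 0; add h_5 = 1/2y^2 + 3y + 5/2 to the basis.

S(f_1,f_3): lcm = xy. S = 3/2y^2 + 4y + 5/2.
  reduce S modulo (f_1, f_2, f_3, f_4, h_5):
  remainder -5y - 5 ≠ 0; add h_6 = -5y - 5 to the basis.

The other S-polynomials (S(f_1,f_4), S(f_2,f_3), S(f_2,f_4), S(f_3,f_4), S(f_1,h_5), S(f_2,h_5), S(f_3,h_5), S(f_4,h_5), S(f_1,h_6), S(f_2,h_6), S(f_3,h_6), S(f_4,h_6), S(h_5,h_6)) all reduce to 0 modulo the current basis, so we have a Gröbner basis.
Inter-reduce: drop elements whose leading term is divisible by another's, tail-reduce, and make monic.
Reduced Gröbner basis: {x - 3, y + 1}.

From the last basis element, y + 1 = 0, so y takes values in {-1}. Each choice, substituted upward through the basis, yields the corresponding point(s) of the solution set.
  y = -1: the earlier basis element becomes x - 3 = 0, giving x = 3 — point (3, -1).

{(3, -1)}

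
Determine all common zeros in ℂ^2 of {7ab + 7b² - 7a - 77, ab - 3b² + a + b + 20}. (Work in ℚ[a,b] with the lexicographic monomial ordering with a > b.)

Compute a lex Gröbner basis by Buchberger's algorithm.
f_1 = 7ab - 7a + 7b² - 77, LT = ab.
f_2 = ab + a - 3b² + b + 20, LT = ab.

S(f_1,f_2): lcm = ab. S = -2a + 4b² - b - 31.
  leading term a: no divisor's leading term divides it; move -2a to the remainder.
  leading term b²: no divisor's leading term divides it; move 4b² to the remainder.
  leading term b: no divisor's leading term divides it; move -b to the remainder.
  leading term 1: no divisor's leading term divides it; move -31 to the remainder.
  remainder -2a + 4b² - b - 31 ≠ 0; add h_3 = -2a + 4b² - b - 31 to the basis.

S(f_1,h_3): lcm = ab. S = -a + 2b³ + ½b² - 31/2b - 11.
  leading term a: subtract (½)·h_3 from -a + 2b³ + ½b² - 31/2b - 11 → 2b³ - 3/2b² - 15b + 9/2
  leading term b³: no divisor's leading term divides it; move 2b³ to the remainder.
  leading term b²: no divisor's leading term divides it; move -3/2b² to the remainder.
  leading term b: no divisor's leading term divides it; move -15b to the remainder.
  leading term 1: no divisor's leading term divides it; move 9/2 to the remainder.
  remainder 2b³ - 3/2b² - 15b + 9/2 ≠ 0; add h_4 = 2b³ - 3/2b² - 15b + 9/2 to the basis.

The other S-polynomials (S(f_2,h_3), S(f_1,h_4), S(f_2,h_4), S(h_3,h_4)) all reduce to 0 modulo the current basis, so we have a Gröbner basis.
Inter-reduce: drop elements whose leading term is divisible by another's, tail-reduce, and make monic.
Reduced Gröbner basis: {a - 2b² + ½b + 31/2, b³ - ¾b² - 15/2b + 9/4}.

Since the basis is lex-ordered, b³ - ¾b² - 15/2b + 9/4 is univariate in b. Its roots are {3, -9/8 + sqrt(129)/8, -sqrt(129)/8 - 9/8}. Back-substituting each root into the other basis elements fixes the other coordinates.
  b = 3: the earlier basis element becomes a - 1 = 0, giving a = 1 — point (1, 3).
  b = -9/8 + sqrt(129)/8: the earlier basis element becomes a + 5*sqrt(129)/8 + 67/8 = 0, giving a = -67/8 - 5*sqrt(129)/8 — point (-67/8 - 5*sqrt(129)/8, -9/8 + sqrt(129)/8).
  b = -sqrt(129)/8 - 9/8: the earlier basis element becomes a - 5*sqrt(129)/8 + 67/8 = 0, giving a = -67/8 + 5*sqrt(129)/8 — point (-67/8 + 5*sqrt(129)/8, -sqrt(129)/8 - 9/8).
Substituting each solution back into the original system confirms all equations vanish.
A lex Gröbner basis triangularizes the system, enabling back-substitution.

{(1, 3), (-67/8 - 5*sqrt(129)/8, -9/8 + sqrt(129)/8), (-67/8 + 5*sqrt(129)/8, -sqrt(129)/8 - 9/8)}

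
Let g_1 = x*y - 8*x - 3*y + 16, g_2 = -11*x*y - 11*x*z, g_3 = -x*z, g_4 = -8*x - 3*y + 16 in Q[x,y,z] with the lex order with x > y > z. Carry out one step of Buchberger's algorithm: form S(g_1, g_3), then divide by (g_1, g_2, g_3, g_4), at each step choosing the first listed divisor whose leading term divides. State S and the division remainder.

S(g_1, g_3) = -8*x*z - 3*y*z + 16*z; remainder on division = -3*y*z + 16*z.

lcm(LM(g_1), LM(g_3)) = x*y*z.
S = (lcm/LT(g_1))·g_1 − (lcm/LT(g_3))·g_3 = -8*x*z - 3*y*z + 16*z.
Reduce S modulo (g_1, g_2, g_3, g_4) in that order:
  leading term x*z: subtract (8)·g_3 from -8*x*z - 3*y*z + 16*z → -3*y*z + 16*z
  leading term y*z: no divisor's leading term divides it; move -3*y*z to the remainder.
  leading term z: no divisor's leading term divides it; move 16*z to the remainder.
The remainder -3*y*z + 16*z is nonzero, so it would be added as the next basis element.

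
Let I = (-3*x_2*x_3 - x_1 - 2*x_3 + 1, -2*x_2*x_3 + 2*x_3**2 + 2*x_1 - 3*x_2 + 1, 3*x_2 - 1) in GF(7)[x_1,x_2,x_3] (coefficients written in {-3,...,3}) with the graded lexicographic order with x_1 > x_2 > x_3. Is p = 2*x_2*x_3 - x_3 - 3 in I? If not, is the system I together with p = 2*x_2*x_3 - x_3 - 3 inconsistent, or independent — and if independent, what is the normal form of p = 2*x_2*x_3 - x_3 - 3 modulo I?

First compute the reduced Gröbner basis of I by Buchberger's algorithm.
f_1 = -3*x_2*x_3 - x_1 - 2*x_3 + 1, LT = x_2*x_3.
f_2 = -2*x_2*x_3 + 2*x_3**2 + 2*x_1 - 3*x_2 + 1, LT = x_2*x_3.
f_3 = 3*x_2 - 1, LT = x_2.

S(f_1,f_2): lcm = x_2*x_3. S = x_3**2 - x_1 + 2*x_2 + 3*x_3 - 1.
  leading term x_3**2: no divisor's leading term divides it; move x_3**2 to the remainder.
  leading term x_1: no divisor's leading term divides it; move -x_1 to the remainder.
  leading term x_2: subtract (3)·f_3 from 2*x_2 + 3*x_3 - 1 → 3*x_3 + 2
  leading term x_3: no divisor's leading term divides it; move 3*x_3 to the remainder.
  leading term 1: no divisor's leading term divides it; move 2 to the remainder.
  remainder x_3**2 - x_1 + 3*x_3 + 2 ≠ 0; add h_4 = x_3**2 - x_1 + 3*x_3 + 2 to the basis.

S(f_1,f_3): lcm = x_2*x_3. S = -2*x_1 + x_3 + 2.
  leading term x_1: no divisor's leading term divides it; move -2*x_1 to the remainder.
  leading term x_3: no divisor's leading term divides it; move x_3 to the remainder.
  leading term 1: no divisor's leading term divides it; move 2 to the remainder.
  remainder -2*x_1 + x_3 + 2 ≠ 0; add h_5 = -2*x_1 + x_3 + 2 to the basis.

S(f_2,f_3): lcm = x_2*x_3. S = -x_3**2 - x_1 - 2*x_2 - 2*x_3 + 3.
  leading term x_3**2: subtract (-1)·h_4 from -x_3**2 - x_1 - 2*x_2 - 2*x_3 + 3 → -2*x_1 - 2*x_2 + x_3 - 2
  leading term x_1: subtract (1)·h_5 from -2*x_1 - 2*x_2 + x_3 - 2 → -2*x_2 + 3
  leading term x_2: subtract (-3)·f_3 from -2*x_2 + 3 → 0
  remainder 0.

S(f_1,h_4): lcm = x_2*x_3**2. S = x_1*x_2 - 2*x_1*x_3 - 3*x_2*x_3 + 3*x_3**2 - 2*x_2 + 2*x_3.
  leading term x_1*x_2: subtract (-2*x_1)·f_3 from x_1*x_2 - 2*x_1*x_3 - 3*x_2*x_3 + 3*x_3**2 - 2*x_2 + 2*x_3 → -2*x_1*x_3 - 3*x_2*x_3 + 3*x_3**2 - 2*x_1 - 2*x_2 + 2*x_3
  leading term x_1*x_3: subtract (x_3)·h_5 from -2*x_1*x_3 - 3*x_2*x_3 + 3*x_3**2 - 2*x_1 - 2*x_2 + 2*x_3 → -3*x_2*x_3 + 2*x_3**2 - 2*x_1 - 2*x_2
  leading term x_2*x_3: subtract (1)·f_1 from -3*x_2*x_3 + 2*x_3**2 - 2*x_1 - 2*x_2 → 2*x_3**2 - x_1 - 2*x_2 + 2*x_3 - 1
  leading term x_3**2: subtract (2)·h_4 from 2*x_3**2 - x_1 - 2*x_2 + 2*x_3 - 1 → x_1 - 2*x_2 + 3*x_3 + 2
  leading term x_1: subtract (3)·h_5 from x_1 - 2*x_2 + 3*x_3 + 2 → -2*x_2 + 3
  leading term x_2: subtract (-3)·f_3 from -2*x_2 + 3 → 0
  remainder 0.

S(f_2,h_4): lcm = x_2*x_3**2. S = -x_3**3 + x_1*x_2 - x_1*x_3 + 2*x_2*x_3 - 2*x_2 + 3*x_3.
  leading term x_3**3: subtract (-x_3)·h_4 from -x_3**3 + x_1*x_2 - x_1*x_3 + 2*x_2*x_3 - 2*x_2 + 3*x_3 → x_1*x_2 - 2*x_1*x_3 + 2*x_2*x_3 + 3*x_3**2 - 2*x_2 - 2*x_3
  leading term x_1*x_2: subtract (-2*x_1)·f_3 from x_1*x_2 - 2*x_1*x_3 + 2*x_2*x_3 + 3*x_3**2 - 2*x_2 - 2*x_3 → -2*x_1*x_3 + 2*x_2*x_3 + 3*x_3**2 - 2*x_1 - 2*x_2 - 2*x_3
  leading term x_1*x_3: subtract (x_3)·h_5 from -2*x_1*x_3 + 2*x_2*x_3 + 3*x_3**2 - 2*x_1 - 2*x_2 - 2*x_3 → 2*x_2*x_3 + 2*x_3**2 - 2*x_1 - 2*x_2 + 3*x_3
  leading term x_2*x_3: subtract (-3)·f_1 from 2*x_2*x_3 + 2*x_3**2 - 2*x_1 - 2*x_2 + 3*x_3 → 2*x_3**2 + 2*x_1 - 2*x_2 - 3*x_3 + 3
  leading term x_3**2: subtract (2)·h_4 from 2*x_3**2 + 2*x_1 - 2*x_2 - 3*x_3 + 3 → -3*x_1 - 2*x_2 - 2*x_3 - 1
  leading term x_1: subtract (-2)·h_5 from -3*x_1 - 2*x_2 - 2*x_3 - 1 → -2*x_2 + 3
  leading term x_2: subtract (-3)·f_3 from -2*x_2 + 3 → 0
  remainder 0.

S(f_3,h_4): leading monomials are coprime, so the S-polynomial reduces to 0 (Buchberger's first criterion).
S(f_1,h_5): leading monomials are coprime, so the S-polynomial reduces to 0 (Buchberger's first criterion).
S(f_2,h_5): leading monomials are coprime, so the S-polynomial reduces to 0 (Buchberger's first criterion).
S(f_3,h_5): leading monomials are coprime, so the S-polynomial reduces to 0 (Buchberger's first criterion).
S(h_4,h_5): leading monomials are coprime, so the S-polynomial reduces to 0 (Buchberger's first criterion).
Every S-polynomial of the final basis reduces to 0, so we have a Gröbner basis.
Inter-reduce: drop elements whose leading term is divisible by another's, tail-reduce, and make monic.
Reduced Gröbner basis: {x_3**2 - x_3 + 1, x_1 + 3*x_3 - 1, x_2 + 2}.
Label its elements g_1 = x_3**2 - x_3 + 1, g_2 = x_1 + 3*x_3 - 1, g_3 = x_2 + 2.

Reduce p = 2*x_2*x_3 - x_3 - 3 modulo G:
  leading term x_2*x_3: subtract (2*x_3)·g_3 from 2*x_2*x_3 - x_3 - 3 → 2*x_3 - 3
  leading term x_3: no divisor's leading term divides it; move 2*x_3 to the remainder.
  leading term 1: no divisor's leading term divides it; move -3 to the remainder.
  normal form = 2*x_3 - 3.
The normal form is nonzero, so p ∉ I. Since p minus its normal form lies in I, I + (p) = I + (r) where r = 2*x_3 - 3; decide whether this ideal is the whole ring.
Run Buchberger on G together with r (pairs among the g_i already reduce to 0 since G is a Gröbner basis):
g_1 = x_3**2 - x_3 + 1, LT = x_3**2.
g_2 = x_1 + 3*x_3 - 1, LT = x_1.
g_3 = x_2 + 2, LT = x_2.
r = 2*x_3 - 3, LT = x_3.

S(g_1,g_2): leading monomials are coprime, so the S-polynomial reduces to 0 (Buchberger's first criterion).
S(g_1,g_3): leading monomials are coprime, so the S-polynomial reduces to 0 (Buchberger's first criterion).
S(g_1,r): lcm = x_3**2. S = -3*x_3 + 1.
  leading term x_3: subtract (2)·r from -3*x_3 + 1 → 0
  remainder 0.

S(g_2,g_3): leading monomials are coprime, so the S-polynomial reduces to 0 (Buchberger's first criterion).
S(g_2,r): leading monomials are coprime, so the S-polynomial reduces to 0 (Buchberger's first criterion).
S(g_3,r): leading monomials are coprime, so the S-polynomial reduces to 0 (Buchberger's first criterion).
Every S-polynomial of the final basis reduces to 0, so we have a Gröbner basis.
Inter-reduce: drop elements whose leading term is divisible by another's, tail-reduce, and make monic.
Reduced Gröbner basis: {x_1, x_2 + 2, x_3 + 2}.
The reduced Gröbner basis of I + (p) is {x_1, x_2 + 2, x_3 + 2} ≠ {1}, a proper ideal, so the enlarged system stays consistent: p is independent of I, with normal form 2*x_3 - 3.

2*x_2*x_3 - x_3 - 3 is independent of I; its normal form modulo I is 2*x_3 - 3.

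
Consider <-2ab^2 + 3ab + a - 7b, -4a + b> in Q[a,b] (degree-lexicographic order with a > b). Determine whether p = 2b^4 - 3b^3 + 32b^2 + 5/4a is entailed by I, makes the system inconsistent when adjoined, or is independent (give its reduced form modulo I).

2b^4 - 3b^3 + 32b^2 + 5/4a is independent of I; its normal form modulo I is 5b^2 + 5/16b.

First compute the reduced Gröbner basis of I by Buchberger's algorithm.
f_1 = -2ab^2 + 3ab + a - 7b, LT = ab^2.
f_2 = -4a + b, LT = a.

S(f_1,f_2): lcm = ab^2. S = 1/4b^3 - 3/2ab - 1/2a + 7/2b.
  leading term b^3: no divisor's leading term divides it; move 1/4b^3 to the remainder.
  leading term ab: subtract (3/8b)·f_2 from -3/2ab - 1/2a + 7/2b → -3/8b^2 - 1/2a + 7/2b
  leading term b^2: no divisor's leading term divides it; move -3/8b^2 to the remainder.
  leading term a: subtract (1/8)·f_2 from -1/2a + 7/2b → 27/8b
  leading term b: no divisor's leading term divides it; move 27/8b to the remainder.
  remainder 1/4b^3 - 3/8b^2 + 27/8b ≠ 0; add h_3 = 1/4b^3 - 3/8b^2 + 27/8b to the basis.

The other S-polynomials (S(f_1,h_3), S(f_2,h_3)) all reduce to 0 modulo the current basis, so we have a Gröbner basis.
Inter-reduce: drop elements whose leading term is divisible by another's, tail-reduce, and make monic.
Reduced Gröbner basis: {b^3 - 3/2b^2 + 27/2b, a - 1/4b}.
Label its elements g_1 = b^3 - 3/2b^2 + 27/2b, g_2 = a - 1/4b.

Reduce p = 2b^4 - 3b^3 + 32b^2 + 5/4a modulo G:
  leading term b^4: subtract (2b)·g_1 from 2b^4 - 3b^3 + 32b^2 + 5/4a → 5b^2 + 5/4a
  leading term b^2: no divisor's leading term divides it; move 5b^2 to the remainder.
  leading term a: subtract (5/4)·g_2 from 5/4a → 5/16b
  leading term b: no divisor's leading term divides it; move 5/16b to the remainder.
  normal form = 5b^2 + 5/16b.
The normal form is nonzero, so p ∉ I. Since p minus its normal form lies in I, I + (p) = I + (r) where r = 5b^2 + 5/16b; decide whether this ideal is the whole ring.
Run Buchberger on G together with r (pairs among the g_i already reduce to 0 since G is a Gröbner basis):
g_1 = b^3 - 3/2b^2 + 27/2b, LT = b^3.
g_2 = a - 1/4b, LT = a.
r = 5b^2 + 5/16b, LT = b^2.

S(g_1,r): lcm = b^3. S = -25/16b^2 + 27/2b.
  leading term b^2: subtract (-5/16)·r from -25/16b^2 + 27/2b → 3481/256b
  leading term b: no divisor's leading term divides it; move 3481/256b to the remainder.
  remainder 3481/256b ≠ 0; add m_4 = 3481/256b to the basis.

The other S-polynomials (S(g_1,g_2), S(g_2,r), S(g_1,m_4), S(g_2,m_4), S(r,m_4)) all reduce to 0 modulo the current basis, so we have a Gröbner basis.
Inter-reduce: drop elements whose leading term is divisible by another's, tail-reduce, and make monic.
Reduced Gröbner basis: {a, b}.
The reduced Gröbner basis of I + (p) is {a, b} ≠ {1}, a proper ideal, so the enlarged system stays consistent: p is independent of I, with normal form 5b^2 + 5/16b.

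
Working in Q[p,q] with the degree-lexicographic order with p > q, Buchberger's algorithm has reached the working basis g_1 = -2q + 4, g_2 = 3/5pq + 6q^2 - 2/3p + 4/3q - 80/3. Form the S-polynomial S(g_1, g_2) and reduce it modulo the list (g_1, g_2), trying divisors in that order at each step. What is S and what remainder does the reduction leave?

lcm(LM(g_1), LM(g_2)) = pq.
S = (lcm/LT(g_1))·g_1 − (lcm/LT(g_2))·g_2 = -10q^2 - 8/9p - 20/9q + 400/9.
Reduce S modulo (g_1, g_2) in that order:
  leading term q^2: subtract (5q)·g_1 from -10q^2 - 8/9p - 20/9q + 400/9 → -8/9p - 200/9q + 400/9
  leading term p: no divisor's leading term divides it; move -8/9p to the remainder.
  leading term q: subtract (100/9)·g_1 from -200/9q + 400/9 → 0
The remainder -8/9p is nonzero, so it would be added as the next basis element.

S(g_1, g_2) = -10q^2 - 8/9p - 20/9q + 400/9; remainder on division = -8/9p.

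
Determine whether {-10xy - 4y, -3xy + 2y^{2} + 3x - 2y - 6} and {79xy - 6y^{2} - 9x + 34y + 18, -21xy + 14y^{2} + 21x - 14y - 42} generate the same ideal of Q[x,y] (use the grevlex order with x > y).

For a fixed monomial order, each ideal has a unique reduced Gröbner basis; comparing bases decides equality.
Buchberger on the first generating set:
f_1 = -10xy - 4y, LT = xy.
f_2 = -3xy + 2y^{2} + 3x - 2y - 6, LT = xy.

S(f_1,f_2): lcm = xy. S = \tfrac{2}{3}y^{2} + x - \tfrac{4}{15}y - 2.
  reduce S modulo (f_1, f_2):
  remainder \tfrac{2}{3}y^{2} + x - \tfrac{4}{15}y - 2 ≠ 0; add g_3 = \tfrac{2}{3}y^{2} + x - \tfrac{4}{15}y - 2 to the basis.

S(f_1,g_3): lcm = xy^{2}. S = -\tfrac{3}{2}x^{2} + \tfrac{2}{5}xy + \tfrac{2}{5}y^{2} + 3x.
  reduce S modulo (f_1, f_2, g_3):
  remainder -\tfrac{3}{2}x^{2} + \tfrac{12}{5}x + \tfrac{6}{5} ≠ 0; add g_4 = -\tfrac{3}{2}x^{2} + \tfrac{12}{5}x + \tfrac{6}{5} to the basis.

The other S-polynomials (S(f_2,g_3), S(f_1,g_4), S(f_2,g_4), S(g_3,g_4)) all reduce to 0 modulo the current basis, so we have a Gröbner basis.
Inter-reduce: drop elements whose leading term is divisible by another's, tail-reduce, and make monic.
Reduced Gröbner basis: {x^{2} - \tfrac{8}{5}x - \tfrac{4}{5}, xy + \tfrac{2}{5}y, y^{2} + \tfrac{3}{2}x - \tfrac{2}{5}y - 3}.

Buchberger on the second generating set:
h_1 = 79xy - 6y^{2} - 9x + 34y + 18, LT = xy.
h_2 = -21xy + 14y^{2} + 21x - 14y - 42, LT = xy.

S(h_1,h_2): lcm = xy. S = \tfrac{140}{237}y^{2} + \tfrac{70}{79}x - \tfrac{56}{237}y - \tfrac{140}{79}.
  reduce S modulo (h_1, h_2):
  remainder \tfrac{140}{237}y^{2} + \tfrac{70}{79}x - \tfrac{56}{237}y - \tfrac{140}{79} ≠ 0; add k_3 = \tfrac{140}{237}y^{2} + \tfrac{70}{79}x - \tfrac{56}{237}y - \tfrac{140}{79} to the basis.

S(h_1,k_3): lcm = xy^{2}. S = -\tfrac{6}{79}y^{3} - \tfrac{3}{2}x^{2} + \tfrac{113}{395}xy + \tfrac{34}{79}y^{2} + 3x + \tfrac{18}{79}y.
  reduce S modulo (h_1, h_2, k_3):
  remainder -\tfrac{3}{2}x^{2} + \tfrac{12}{5}x + \tfrac{6}{5} ≠ 0; add k_4 = -\tfrac{3}{2}x^{2} + \tfrac{12}{5}x + \tfrac{6}{5} to the basis.

The other S-polynomials (S(h_2,k_3), S(h_1,k_4), S(h_2,k_4), S(k_3,k_4)) all reduce to 0 modulo the current basis, so we have a Gröbner basis.
Inter-reduce: drop elements whose leading term is divisible by another's, tail-reduce, and make monic.
Reduced Gröbner basis: {x^{2} - \tfrac{8}{5}x - \tfrac{4}{5}, xy + \tfrac{2}{5}y, y^{2} + \tfrac{3}{2}x - \tfrac{2}{5}y - 3}.

Same reduced basis, so the two generating sets span the same ideal.

Yes, the ideals are equal.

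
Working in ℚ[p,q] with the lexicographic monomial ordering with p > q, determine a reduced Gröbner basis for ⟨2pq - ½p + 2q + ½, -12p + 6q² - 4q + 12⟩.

f_1 = 2pq - ½p + 2q + ½, LT = pq.
f_2 = -12p + 6q² - 4q + 12, LT = p.

S(f_1,f_2): lcm = pq. S = -¼p + ½q³ - ⅓q² + 2q + ¼.
  leading term p: subtract (1/48)·f_2 from -¼p + ½q³ - ⅓q² + 2q + ¼ → ½q³ - 11/24q² + 25/12q
  leading term q³: no divisor's leading term divides it; move ½q³ to the remainder.
  leading term q²: no divisor's leading term divides it; move -11/24q² to the remainder.
  leading term q: no divisor's leading term divides it; move 25/12q to the remainder.
  remainder ½q³ - 11/24q² + 25/12q ≠ 0; add g_3 = ½q³ - 11/24q² + 25/12q to the basis.

The other S-polynomials (S(f_1,g_3), S(f_2,g_3)) all reduce to 0 modulo the current basis, so we have a Gröbner basis.
Inter-reduce: drop elements whose leading term is divisible by another's, tail-reduce, and make monic.

G = {p - ½q² + ⅓q - 1, q³ - 11/12q² + 25/6q}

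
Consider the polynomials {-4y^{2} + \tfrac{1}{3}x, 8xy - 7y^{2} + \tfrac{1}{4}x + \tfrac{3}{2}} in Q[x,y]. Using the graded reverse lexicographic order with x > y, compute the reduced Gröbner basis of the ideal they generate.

f_1 = -4y^{2} + \tfrac{1}{3}x, LT = y^{2}.
f_2 = 8xy - 7y^{2} + \tfrac{1}{4}x + \tfrac{3}{2}, LT = xy.

S(f_1,f_2): lcm = xy^{2}. S = \tfrac{7}{8}y^{3} - \tfrac{1}{12}x^{2} - \tfrac{1}{32}xy - \tfrac{3}{16}y.
  leading term y^{3}: subtract (-\tfrac{7}{32}y)·f_1 from \tfrac{7}{8}y^{3} - \tfrac{1}{12}x^{2} - \tfrac{1}{32}xy - \tfrac{3}{16}y → -\tfrac{1}{12}x^{2} + \tfrac{1}{24}xy - \tfrac{3}{16}y
  leading term x^{2}: no divisor's leading term divides it; move -\tfrac{1}{12}x^{2} to the remainder.
  leading term xy: subtract (\tfrac{1}{192})·f_2 from \tfrac{1}{24}xy - \tfrac{3}{16}y → \tfrac{7}{192}y^{2} - \tfrac{1}{768}x - \tfrac{3}{16}y - \tfrac{1}{128}
  leading term y^{2}: subtract (-\tfrac{7}{768})·f_1 from \tfrac{7}{192}y^{2} - \tfrac{1}{768}x - \tfrac{3}{16}y - \tfrac{1}{128} → \tfrac{1}{576}x - \tfrac{3}{16}y - \tfrac{1}{128}
  leading term x: no divisor's leading term divides it; move \tfrac{1}{576}x to the remainder.
  leading term y: no divisor's leading term divides it; move -\tfrac{3}{16}y to the remainder.
  leading term 1: no divisor's leading term divides it; move -\tfrac{1}{128} to the remainder.
  remainder -\tfrac{1}{12}x^{2} + \tfrac{1}{576}x - \tfrac{3}{16}y - \tfrac{1}{128} ≠ 0; add g_3 = -\tfrac{1}{12}x^{2} + \tfrac{1}{576}x - \tfrac{3}{16}y - \tfrac{1}{128} to the basis.

The other S-polynomials (S(f_1,g_3), S(f_2,g_3)) all reduce to 0 modulo the current basis, so we have a Gröbner basis.

G = {x^{2} - \tfrac{1}{48}x + \tfrac{9}{4}y + \tfrac{3}{32}, xy - \tfrac{1}{24}x + \tfrac{3}{16}, y^{2} - \tfrac{1}{12}x}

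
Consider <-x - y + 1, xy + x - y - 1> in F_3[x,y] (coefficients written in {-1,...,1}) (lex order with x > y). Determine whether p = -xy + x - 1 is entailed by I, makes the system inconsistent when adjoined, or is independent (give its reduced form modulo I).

First compute the reduced Gröbner basis of I by Buchberger's algorithm.
f_1 = -x - y + 1, LT = x.
f_2 = xy + x - y - 1, LT = xy.

S(f_1,f_2): lcm = xy. S = -x + y^2 + 1.
  leading term x: subtract (1)·f_1 from -x + y^2 + 1 → y^2 + y
  leading term y^2: no divisor's leading term divides it; move y^2 to the remainder.
  leading term y: no divisor's leading term divides it; move y to the remainder.
  remainder y^2 + y ≠ 0; add h_3 = y^2 + y to the basis.

S(f_1,h_3): leading monomials are coprime, so the S-polynomial reduces to 0 (Buchberger's first criterion).
S(f_2,h_3): lcm = xy^2. S = -y^2 - y.
  leading term y^2: subtract (-1)·h_3 from -y^2 - y → 0
  remainder 0.

Every S-polynomial of the final basis reduces to 0, so we have a Gröbner basis.
Inter-reduce: drop elements whose leading term is divisible by another's, tail-reduce, and make monic.
Reduced Gröbner basis: {x + y - 1, y^2 + y}.
Label its elements g_1 = x + y - 1, g_2 = y^2 + y.

Reduce p = -xy + x - 1 modulo G:
  leading term xy: subtract (-y)·g_1 from -xy + x - 1 → x + y^2 - y - 1
  leading term x: subtract (1)·g_1 from x + y^2 - y - 1 → y^2 + y
  leading term y^2: subtract (1)·g_2 from y^2 + y → 0
  normal form = 0.
Since the normal form is 0, p ∈ I.

-xy + x - 1 lies in I (it reduces to 0).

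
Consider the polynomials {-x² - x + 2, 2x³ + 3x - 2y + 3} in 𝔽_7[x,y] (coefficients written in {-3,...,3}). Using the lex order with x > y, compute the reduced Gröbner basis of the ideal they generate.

f_1 = -x² - x + 2, LT = x².
f_2 = 2x³ + 3x - 2y + 3, LT = x³.

S(f_1,f_2): lcm = x³. S = x² + y + 2.
  leading term x²: subtract (-1)·f_1 from x² + y + 2 → -x + y - 3
  leading term x: no divisor's leading term divides it; move -x to the remainder.
  leading term y: no divisor's leading term divides it; move y to the remainder.
  leading term 1: no divisor's leading term divides it; move -3 to the remainder.
  remainder -x + y - 3 ≠ 0; add g_3 = -x + y - 3 to the basis.

S(f_1,g_3): lcm = x². S = xy - 2x - 2.
  leading term xy: subtract (-y)·g_3 from xy - 2x - 2 → -2x + y² - 3y - 2
  leading term x: subtract (2)·g_3 from -2x + y² - 3y - 2 → y² + 2y - 3
  leading term y²: no divisor's leading term divides it; move y² to the remainder.
  leading term y: no divisor's leading term divides it; move 2y to the remainder.
  leading term 1: no divisor's leading term divides it; move -3 to the remainder.
  remainder y² + 2y - 3 ≠ 0; add g_4 = y² + 2y - 3 to the basis.

S(f_2,g_3): lcm = x³. S = x²y - 3x² - 2x - y - 2.
  leading term x²y: subtract (-y)·f_1 from x²y - 3x² - 2x - y - 2 → -3x² - xy - 2x + y - 2
  leading term x²: subtract (3)·f_1 from -3x² - xy - 2x + y - 2 → -xy + x + y - 1
  leading term xy: subtract (y)·g_3 from -xy + x + y - 1 → x - y² - 3y - 1
  leading term x: subtract (-1)·g_3 from x - y² - 3y - 1 → -y² - 2y + 3
  leading term y²: subtract (-1)·g_4 from -y² - 2y + 3 → 0
  remainder 0.

S(f_1,g_4): leading monomials are coprime, so the S-polynomial reduces to 0 (Buchberger's first criterion).
S(f_2,g_4): leading monomials are coprime, so the S-polynomial reduces to 0 (Buchberger's first criterion).
S(g_3,g_4): leading monomials are coprime, so the S-polynomial reduces to 0 (Buchberger's first criterion).
Every S-polynomial of the final basis reduces to 0, so we have a Gröbner basis.
Inter-reduce: drop elements whose leading term is divisible by another's, tail-reduce, and make monic.

G = {x - y + 3, y² + 2y - 3}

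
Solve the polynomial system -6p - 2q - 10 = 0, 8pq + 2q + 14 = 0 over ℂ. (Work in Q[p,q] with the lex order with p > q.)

{(1/12, -21/4), (-2, 1)}

Compute a lex Gröbner basis by Buchberger's algorithm.
f_1 = -6p - 2q - 10, LT = p.
f_2 = 8pq + 2q + 14, LT = pq.

S(f_1,f_2): lcm = pq. S = \tfrac{1}{3}q^{2} + \tfrac{17}{12}q - \tfrac{7}{4}.
  reduce S modulo (f_1, f_2):
  remainder \tfrac{1}{3}q^{2} + \tfrac{17}{12}q - \tfrac{7}{4} ≠ 0; add h_3 = \tfrac{1}{3}q^{2} + \tfrac{17}{12}q - \tfrac{7}{4} to the basis.

The other S-polynomials (S(f_1,h_3), S(f_2,h_3)) all reduce to 0 modulo the current basis, so we have a Gröbner basis.
Inter-reduce: drop elements whose leading term is divisible by another's, tail-reduce, and make monic.
Reduced Gröbner basis: {p + \tfrac{1}{3}q + \tfrac{5}{3}, q^{2} + \tfrac{17}{4}q - \tfrac{21}{4}}.

Since the basis is lex-ordered, q^{2} + \tfrac{17}{4}q - \tfrac{21}{4} is univariate in q. Its roots are {-21/4, 1}. Back-substituting each root into the other basis elements fixes the other coordinates.
  q = -21/4: the earlier basis element becomes p - \tfrac{1}{12} = 0, giving p = 1/12 — point (1/12, -21/4).
  q = 1: the earlier basis element becomes p + 2 = 0, giving p = -2 — point (-2, 1).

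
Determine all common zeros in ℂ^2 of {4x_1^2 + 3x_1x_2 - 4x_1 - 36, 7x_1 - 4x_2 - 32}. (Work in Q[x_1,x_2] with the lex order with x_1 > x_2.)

Compute a lex Gröbner basis by Buchberger's algorithm.
f_1 = 4x_1^2 + 3x_1x_2 - 4x_1 - 36, LT = x_1^2.
f_2 = 7x_1 - 4x_2 - 32, LT = x_1.

S(f_1,f_2): lcm = x_1^2. S = 37/28x_1x_2 + 25/7x_1 - 9.
  reduce S modulo (f_1, f_2):
  remainder 37/49x_2^2 + 396/49x_2 + 359/49 ≠ 0; add h_3 = 37/49x_2^2 + 396/49x_2 + 359/49 to the basis.

The other S-polynomials (S(f_1,h_3), S(f_2,h_3)) all reduce to 0 modulo the current basis, so we have a Gröbner basis.
Inter-reduce: drop elements whose leading term is divisible by another's, tail-reduce, and make monic.
Reduced Gröbner basis: {x_1 - 4/7x_2 - 32/7, x_2^2 + 396/37x_2 + 359/37}.

Since the basis is lex-ordered, x_2^2 + 396/37x_2 + 359/37 is univariate in x_2. Its roots are {-359/37, -1}. Back-substituting each root into the other basis elements fixes the other coordinates.
  x_2 = -359/37: the earlier basis element becomes x_1 + 36/37 = 0, giving x_1 = -36/37 — point (-36/37, -359/37).
  x_2 = -1: the earlier basis element becomes x_1 - 4 = 0, giving x_1 = 4 — point (4, -1).
A lex Gröbner basis triangularizes the system, enabling back-substitution.

{(-36/37, -359/37), (4, -1)}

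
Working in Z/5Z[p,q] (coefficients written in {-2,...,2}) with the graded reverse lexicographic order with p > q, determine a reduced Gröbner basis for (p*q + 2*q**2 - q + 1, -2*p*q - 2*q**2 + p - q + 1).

G = {p**2 - p - 1, p*q - p + 2*q - 2, q**2 - 2*p + q - 1}

f_1 = p*q + 2*q**2 - q + 1, LT = p*q.
f_2 = -2*p*q - 2*q**2 + p - q + 1, LT = p*q.

S(f_1,f_2): lcm = p*q. S = q**2 - 2*p + q - 1.
  leading term q**2: no divisor's leading term divides it; move q**2 to the remainder.
  leading term p: no divisor's leading term divides it; move -2*p to the remainder.
  leading term q: no divisor's leading term divides it; move q to the remainder.
  leading term 1: no divisor's leading term divides it; move -1 to the remainder.
  remainder q**2 - 2*p + q - 1 ≠ 0; add g_3 = q**2 - 2*p + q - 1 to the basis.

S(f_1,g_3): lcm = p*q**2. S = 2*q**3 + 2*p**2 - p*q - q**2 + p + q.
  leading term q**3: subtract (2*q)·g_3 from 2*q**3 + 2*p**2 - p*q - q**2 + p + q → 2*p**2 - 2*p*q + 2*q**2 + p - 2*q
  leading term p**2: no divisor's leading term divides it; move 2*p**2 to the remainder.
  leading term p*q: subtract (-2)·f_1 from -2*p*q + 2*q**2 + p - 2*q → q**2 + p + q + 2
  leading term q**2: subtract (1)·g_3 from q**2 + p + q + 2 → -2*p - 2
  leading term p: no divisor's leading term divides it; move -2*p to the remainder.
  leading term 1: no divisor's leading term divides it; move -2 to the remainder.
  remainder 2*p**2 - 2*p - 2 ≠ 0; add g_4 = 2*p**2 - 2*p - 2 to the basis.

The other S-polynomials (S(f_2,g_3), S(f_1,g_4), S(f_2,g_4), S(g_3,g_4)) all reduce to 0 modulo the current basis, so we have a Gröbner basis.
Inter-reduce: drop elements whose leading term is divisible by another's, tail-reduce, and make monic.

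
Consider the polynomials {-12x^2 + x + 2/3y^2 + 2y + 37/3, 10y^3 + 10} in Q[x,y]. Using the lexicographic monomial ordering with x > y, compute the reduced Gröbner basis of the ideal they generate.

f_1 = -12x^2 + x + 2/3y^2 + 2y + 37/3, LT = x^2.
f_2 = 10y^3 + 10, LT = y^3.

S(f_1,f_2): leading monomials are coprime, so the S-polynomial reduces to 0 (Buchberger's first criterion).
Every S-polynomial of the final basis reduces to 0, so we have a Gröbner basis.

G = {x^2 - 1/12x - 1/18y^2 - 1/6y - 37/36, y^3 + 1}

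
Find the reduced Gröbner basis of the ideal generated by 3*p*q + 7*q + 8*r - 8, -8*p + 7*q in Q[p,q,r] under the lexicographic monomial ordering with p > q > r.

f_1 = 3*p*q + 7*q + 8*r - 8, LT = p*q.
f_2 = -8*p + 7*q, LT = p.

S(f_1,f_2): lcm = p*q. S = 7/8*q**2 + 7/3*q + 8/3*r - 8/3.
  reduce S modulo (f_1, f_2):
  remainder 7/8*q**2 + 7/3*q + 8/3*r - 8/3 ≠ 0; add g_3 = 7/8*q**2 + 7/3*q + 8/3*r - 8/3 to the basis.

The other S-polynomials (S(f_1,g_3), S(f_2,g_3)) all reduce to 0 modulo the current basis, so we have a Gröbner basis.
Inter-reduce: drop elements whose leading term is divisible by another's, tail-reduce, and make monic.

G = {p - 7/8*q, q**2 + 8/3*q + 64/21*r - 64/21}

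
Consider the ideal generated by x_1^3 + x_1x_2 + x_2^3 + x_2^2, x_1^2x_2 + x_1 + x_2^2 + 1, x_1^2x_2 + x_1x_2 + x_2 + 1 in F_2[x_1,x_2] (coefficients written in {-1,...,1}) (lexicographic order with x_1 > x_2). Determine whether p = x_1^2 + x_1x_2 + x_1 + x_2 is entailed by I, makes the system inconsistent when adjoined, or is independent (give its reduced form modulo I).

First compute the reduced Gröbner basis of I by Buchberger's algorithm.
f_1 = x_1^3 + x_1x_2 + x_2^3 + x_2^2, LT = x_1^3.
f_2 = x_1^2x_2 + x_1 + x_2^2 + 1, LT = x_1^2x_2.
f_3 = x_1^2x_2 + x_1x_2 + x_2 + 1, LT = x_1^2x_2.

S(f_1,f_2): lcm = x_1^3x_2. S = x_1^2 + x_1 + x_2^4 + x_2^3.
  leading term x_1^2: no divisor's leading term divides it; move x_1^2 to the remainder.
  leading term x_1: no divisor's leading term divides it; move x_1 to the remainder.
  leading term x_2^4: no divisor's leading term divides it; move x_2^4 to the remainder.
  leading term x_2^3: no divisor's leading term divides it; move x_2^3 to the remainder.
  remainder x_1^2 + x_1 + x_2^4 + x_2^3 ≠ 0; add h_4 = x_1^2 + x_1 + x_2^4 + x_2^3 to the basis.

S(f_1,f_3): lcm = x_1^3x_2. S = x_1^2x_2 + x_1x_2^2 + x_1x_2 + x_1 + x_2^4 + x_2^3.
  leading term x_1^2x_2: subtract (1)·f_2 from x_1^2x_2 + x_1x_2^2 + x_1x_2 + x_1 + x_2^4 + x_2^3 → x_1x_2^2 + x_1x_2 + x_2^4 + x_2^3 + x_2^2 + 1
  leading term x_1x_2^2: no divisor's leading term divides it; move x_1x_2^2 to the remainder.
  leading term x_1x_2: no divisor's leading term divides it; move x_1x_2 to the remainder.
  leading term x_2^4: no divisor's leading term divides it; move x_2^4 to the remainder.
  leading term x_2^3: no divisor's leading term divides it; move x_2^3 to the remainder.
  leading term x_2^2: no divisor's leading term divides it; move x_2^2 to the remainder.
  leading term 1: no divisor's leading term divides it; move 1 to the remainder.
  remainder x_1x_2^2 + x_1x_2 + x_2^4 + x_2^3 + x_2^2 + 1 ≠ 0; add h_5 = x_1x_2^2 + x_1x_2 + x_2^4 + x_2^3 + x_2^2 + 1 to the basis.

S(f_2,f_3): lcm = x_1^2x_2. S = x_1x_2 + x_1 + x_2^2 + x_2.
  leading term x_1x_2: no divisor's leading term divides it; move x_1x_2 to the remainder.
  leading term x_1: no divisor's leading term divides it; move x_1 to the remainder.
  leading term x_2^2: no divisor's leading term divides it; move x_2^2 to the remainder.
  leading term x_2: no divisor's leading term divides it; move x_2 to the remainder.
  remainder x_1x_2 + x_1 + x_2^2 + x_2 ≠ 0; add h_6 = x_1x_2 + x_1 + x_2^2 + x_2 to the basis.

S(f_1,h_4): lcm = x_1^3. S = x_1^2 + x_1x_2^4 + x_1x_2^3 + x_1x_2 + x_2^3 + x_2^2.
  leading term x_1^2: subtract (1)·h_4 from x_1^2 + x_1x_2^4 + x_1x_2^3 + x_1x_2 + x_2^3 + x_2^2 → x_1x_2^4 + x_1x_2^3 + x_1x_2 + x_1 + x_2^4 + x_2^2
  leading term x_1x_2^4: subtract (x_2^2)·h_5 from x_1x_2^4 + x_1x_2^3 + x_1x_2 + x_1 + x_2^4 + x_2^2 → x_1x_2 + x_1 + x_2^6 + x_2^5
  leading term x_1x_2: subtract (1)·h_6 from x_1x_2 + x_1 + x_2^6 + x_2^5 → x_2^6 + x_2^5 + x_2^2 + x_2
  leading term x_2^6: no divisor's leading term divides it; move x_2^6 to the remainder.
  leading term x_2^5: no divisor's leading term divides it; move x_2^5 to the remainder.
  leading term x_2^2: no divisor's leading term divides it; move x_2^2 to the remainder.
  leading term x_2: no divisor's leading term divides it; move x_2 to the remainder.
  remainder x_2^6 + x_2^5 + x_2^2 + x_2 ≠ 0; add h_7 = x_2^6 + x_2^5 + x_2^2 + x_2 to the basis.

S(f_2,h_4): lcm = x_1^2x_2. S = x_1x_2 + x_1 + x_2^5 + x_2^4 + x_2^2 + 1.
  leading term x_1x_2: subtract (1)·h_6 from x_1x_2 + x_1 + x_2^5 + x_2^4 + x_2^2 + 1 → x_2^5 + x_2^4 + x_2 + 1
  leading term x_2^5: no divisor's leading term divides it; move x_2^5 to the remainder.
  leading term x_2^4: no divisor's leading term divides it; move x_2^4 to the remainder.
  leading term x_2: no divisor's leading term divides it; move x_2 to the remainder.
  leading term 1: no divisor's leading term divides it; move 1 to the remainder.
  remainder x_2^5 + x_2^4 + x_2 + 1 ≠ 0; add h_8 = x_2^5 + x_2^4 + x_2 + 1 to the basis.

S(f_3,h_5): lcm = x_1^2x_2^2. S = x_1^2x_2 + x_1x_2^4 + x_1x_2^3 + x_1 + x_2^2 + x_2.
  leading term x_1^2x_2: subtract (1)·f_2 from x_1^2x_2 + x_1x_2^4 + x_1x_2^3 + x_1 + x_2^2 + x_2 → x_1x_2^4 + x_1x_2^3 + x_2 + 1
  leading term x_1x_2^4: subtract (x_2^2)·h_5 from x_1x_2^4 + x_1x_2^3 + x_2 + 1 → x_2^6 + x_2^5 + x_2^4 + x_2^2 + x_2 + 1
  leading term x_2^6: subtract (1)·h_7 from x_2^6 + x_2^5 + x_2^4 + x_2^2 + x_2 + 1 → x_2^4 + 1
  leading term x_2^4: no divisor's leading term divides it; move x_2^4 to the remainder.
  leading term 1: no divisor's leading term divides it; move 1 to the remainder.
  remainder x_2^4 + 1 ≠ 0; add h_9 = x_2^4 + 1 to the basis.

The other S-polynomials (S(f_3,h_4), S(f_1,h_5), S(f_2,h_5), S(h_4,h_5), S(f_1,h_6), S(f_2,h_6), S(f_3,h_6), S(h_4,h_6), S(h_5,h_6), S(f_1,h_7), S(f_2,h_7), S(f_3,h_7), S(h_4,h_7), S(h_5,h_7), S(h_6,h_7), S(f_1,h_8), S(f_2,h_8), S(f_3,h_8), S(h_4,h_8), S(h_5,h_8), S(h_6,h_8), S(h_7,h_8), S(f_1,h_9), S(f_2,h_9), S(f_3,h_9), S(h_4,h_9), S(h_5,h_9), S(h_6,h_9), S(h_7,h_9), S(h_8,h_9)) all reduce to 0 modulo the current basis, so we have a Gröbner basis.
Inter-reduce: drop elements whose leading term is divisible by another's, tail-reduce, and make monic.
Reduced Gröbner basis: {x_1^2 + x_1 + x_2^3 + 1, x_1x_2 + x_1 + x_2^2 + x_2, x_2^4 + 1}.
Label its elements g_1 = x_1^2 + x_1 + x_2^3 + 1, g_2 = x_1x_2 + x_1 + x_2^2 + x_2, g_3 = x_2^4 + 1.

Reduce p = x_1^2 + x_1x_2 + x_1 + x_2 modulo G:
  leading term x_1^2: subtract (1)·g_1 from x_1^2 + x_1x_2 + x_1 + x_2 → x_1x_2 + x_2^3 + x_2 + 1
  leading term x_1x_2: subtract (1)·g_2 from x_1x_2 + x_2^3 + x_2 + 1 → x_1 + x_2^3 + x_2^2 + 1
  leading term x_1: no divisor's leading term divides it; move x_1 to the remainder.
  leading term x_2^3: no divisor's leading term divides it; move x_2^3 to the remainder.
  leading term x_2^2: no divisor's leading term divides it; move x_2^2 to the remainder.
  leading term 1: no divisor's leading term divides it; move 1 to the remainder.
  normal form = x_1 + x_2^3 + x_2^2 + 1.
The normal form is nonzero, so p ∉ I. Since p minus its normal form lies in I, I + (p) = I + (r) where r = x_1 + x_2^3 + x_2^2 + 1; decide whether this ideal is the whole ring.
Run Buchberger on G together with r (pairs among the g_i already reduce to 0 since G is a Gröbner basis):
g_1 = x_1^2 + x_1 + x_2^3 + 1, LT = x_1^2.
g_2 = x_1x_2 + x_1 + x_2^2 + x_2, LT = x_1x_2.
g_3 = x_2^4 + 1, LT = x_2^4.
r = x_1 + x_2^3 + x_2^2 + 1, LT = x_1.

The S-polynomials (S(g_1,g_2), S(g_1,g_3), S(g_1,r), S(g_2,g_3), S(g_2,r), S(g_3,r)) all reduce to 0 modulo the current basis, so we have a Gröbner basis.
Inter-reduce: drop elements whose leading term is divisible by another's, tail-reduce, and make monic.
Reduced Gröbner basis: {x_1 + x_2^3 + x_2^2 + 1, x_2^4 + 1}.
The reduced Gröbner basis of I + (p) is {x_1 + x_2^3 + x_2^2 + 1, x_2^4 + 1} ≠ {1}, a proper ideal, so the enlarged system stays consistent: p is independent of I, with normal form x_1 + x_2^3 + x_2^2 + 1.

x_1^2 + x_1x_2 + x_1 + x_2 is independent of I; its normal form modulo I is x_1 + x_2^3 + x_2^2 + 1.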